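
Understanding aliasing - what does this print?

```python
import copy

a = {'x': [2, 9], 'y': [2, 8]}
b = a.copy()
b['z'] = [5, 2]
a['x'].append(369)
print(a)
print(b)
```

Key concept: shallow copy of dict with mutable values.
Step by step:
`a = {'x': [2, 9], 'y': [2, 8]}` → a = {'x': [2, 9], 'y': [2, 8]}
`b = a.copy()` → b = {'x': [2, 9], 'y': [2, 8]}
`b['z'] = [5, 2]` → b = {'x': [2, 9], 'y': [2, 8], 'z': [5, 2]}
`a['x'].append(369)` → a = {'x': [2, 9, 369], 'y': [2, 8]}; b = {'x': [2, 9, 369], 'y': [2, 8], 'z': [5, 2]}
`print(a)` → prints {'x': [2, 9, 369], 'y': [2, 8]}
`print(b)` → prints {'x': [2, 9, 369], 'y': [2, 8], 'z': [5, 2]}

Answer:
{'x': [2, 9, 369], 'y': [2, 8]}
{'x': [2, 9, 369], 'y': [2, 8], 'z': [5, 2]}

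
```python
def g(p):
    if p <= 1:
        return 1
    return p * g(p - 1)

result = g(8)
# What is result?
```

g(8) = 8 * 7 * 6 * 5 * 4 * 3 * 2 * 1 = 40320

Answer: 40320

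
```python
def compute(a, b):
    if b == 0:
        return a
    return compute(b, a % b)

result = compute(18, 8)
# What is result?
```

compute(18, 8) -> compute(8, 2) -> compute(2, 0) -> 2

Answer: 2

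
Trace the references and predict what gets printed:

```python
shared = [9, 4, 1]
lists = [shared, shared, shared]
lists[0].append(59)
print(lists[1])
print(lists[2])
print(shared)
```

Key concept: list of same reference.
Step by step:
`shared = [9, 4, 1]` → shared = [9, 4, 1]
`lists = [shared, shared, shared]` → lists = [[9, 4, 1], [9, 4, 1], [9, 4, 1]]
`lists[0].append(59)` → shared = [9, 4, 1, 59]; lists = [[9, 4, 1, 59], [9, 4, 1, 59], [9, 4, 1, 59]]
`print(lists[1])` → prints [9, 4, 1, 59]
`print(lists[2])` → prints [9, 4, 1, 59]
`print(shared)` → prints [9, 4, 1, 59]

Answer:
[9, 4, 1, 59]
[9, 4, 1, 59]
[9, 4, 1, 59]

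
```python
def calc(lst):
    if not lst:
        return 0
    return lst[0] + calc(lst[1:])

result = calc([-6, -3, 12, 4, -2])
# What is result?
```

(-6) + (-3) + 12 + 4 + (-2) + 0 = 5

Answer: 5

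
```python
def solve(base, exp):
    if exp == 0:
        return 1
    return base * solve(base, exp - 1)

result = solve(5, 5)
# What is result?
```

solve(5, 5) = 5 * 5 * 5 * 5 * 5 = 3125

Answer: 3125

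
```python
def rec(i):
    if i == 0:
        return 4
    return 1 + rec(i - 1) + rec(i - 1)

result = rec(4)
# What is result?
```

rec(i) = 1 + 2·rec(i-1), rec(0)=4. Closed form: (4+1)·2^4 - 1 = 79.

Answer: 79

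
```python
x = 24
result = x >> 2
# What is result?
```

Trace:
`x = 24` → x = 24
`result = x >> 2` → result = 6
So result = 6

Answer: 6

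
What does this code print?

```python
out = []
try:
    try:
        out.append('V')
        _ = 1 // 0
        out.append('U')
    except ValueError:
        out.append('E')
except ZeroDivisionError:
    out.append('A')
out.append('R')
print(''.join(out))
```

Execution trace: 'V' (try body) → 'A' (outer except ZeroDivisionError) → 'R' (after the try/except). Output: VAR

Answer: VAR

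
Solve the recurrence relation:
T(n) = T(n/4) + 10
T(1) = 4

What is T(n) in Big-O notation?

Each step divides n by 4 and adds 10. After log_4(n) steps we reach T(1)=4. So T(n) = 10·log_4(n) + 4 = O(log n).

Answer: O(log n)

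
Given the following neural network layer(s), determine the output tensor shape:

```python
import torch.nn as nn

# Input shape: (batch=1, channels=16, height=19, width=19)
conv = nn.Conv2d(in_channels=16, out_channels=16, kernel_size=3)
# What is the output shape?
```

Input: (1, 16, 19, 19) -> Output: (1, 16, 17, 17)

Answer: (1, 16, 17, 17)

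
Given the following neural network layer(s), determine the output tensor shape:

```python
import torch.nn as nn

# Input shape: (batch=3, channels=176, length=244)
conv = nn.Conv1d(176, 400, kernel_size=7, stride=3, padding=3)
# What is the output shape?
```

Input: (3, 176, 244) -> Output: (3, 400, 82)

Answer: (3, 400, 82)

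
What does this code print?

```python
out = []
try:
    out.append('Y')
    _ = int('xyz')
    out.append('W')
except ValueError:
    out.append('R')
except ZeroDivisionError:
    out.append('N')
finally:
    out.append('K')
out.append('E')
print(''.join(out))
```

Execution trace: 'Y' (try body) → 'R' (except ValueError) → 'K' (finally) → 'E' (after the try/except). Output: YRKE

Answer: YRKE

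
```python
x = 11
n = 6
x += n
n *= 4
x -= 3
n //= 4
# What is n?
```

Trace:
`x = 11` → x = 11
`n = 6` → n = 6
`x += n` → x = 17
`n *= 4` → n = 24
`x -= 3` → x = 14
`n //= 4` → n = 6
So n = 6

Answer: 6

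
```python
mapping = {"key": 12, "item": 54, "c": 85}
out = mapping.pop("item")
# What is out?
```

Trace:
`mapping = {"key": 12, "item": 54, "c": 85}` → mapping = {'key': 12, 'item': 54, 'c': 85}
`out = mapping.pop("item")` → mapping = {'key': 12, 'c': 85}; out = 54
So out = 54

Answer: 54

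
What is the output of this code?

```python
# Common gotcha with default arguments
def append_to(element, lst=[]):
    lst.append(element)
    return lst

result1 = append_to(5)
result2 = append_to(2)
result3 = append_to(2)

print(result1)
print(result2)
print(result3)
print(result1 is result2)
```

Key concept: mutable default argument gotcha.
Step by step:
`result1 = append_to(5)` → result1 = [5]
`result2 = append_to(2)` → result1 = [5, 2] (same object as result2); result2 = [5, 2] (same object as result1)
`result3 = append_to(2)` → result1 = [5, 2, 2] (same object as result2, result3); result2 = [5, 2, 2] (same object as result1, result3); result3 = [5, 2, 2] (same object as result1, result2)
`print(result1)` → prints [5, 2, 2]
`print(result2)` → prints [5, 2, 2]
`print(result3)` → prints [5, 2, 2]
`print(result1 is result2)` → prints True

Answer:
[5, 2, 2]
[5, 2, 2]
[5, 2, 2]
True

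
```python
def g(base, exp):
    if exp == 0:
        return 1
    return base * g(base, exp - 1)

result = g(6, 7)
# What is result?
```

g(6, 7) = 6 * 6 * 6 * 6 * 6 * 6 * 6 = 279936

Answer: 279936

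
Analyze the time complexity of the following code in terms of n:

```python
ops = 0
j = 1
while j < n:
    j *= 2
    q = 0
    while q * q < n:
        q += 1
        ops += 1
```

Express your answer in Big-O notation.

Each loop level contributes: log n × √n. Multiplying the contributions gives O(√n log n).

Answer: O(√n log n)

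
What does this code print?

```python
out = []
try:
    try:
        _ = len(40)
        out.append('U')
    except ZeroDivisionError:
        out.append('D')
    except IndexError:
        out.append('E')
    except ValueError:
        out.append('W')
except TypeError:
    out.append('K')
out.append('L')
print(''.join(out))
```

Execution trace: 'K' (outer except TypeError) → 'L' (after the try/except). Output: KL

Answer: KL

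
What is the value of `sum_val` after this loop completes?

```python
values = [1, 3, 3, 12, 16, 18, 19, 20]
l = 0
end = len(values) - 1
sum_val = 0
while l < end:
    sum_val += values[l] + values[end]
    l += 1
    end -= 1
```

Sum of pairs from ends
`sum_val` takes the values: 0 → 21 → 43 → 64 → 92

Answer: 92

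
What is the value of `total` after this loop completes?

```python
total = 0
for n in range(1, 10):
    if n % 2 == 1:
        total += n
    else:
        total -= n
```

Add odd, subtract even
`total` takes the values: 0 → 1 → -1 → 2 → -2 → 3 → -3 → 4 → -4 → 5

Answer: 5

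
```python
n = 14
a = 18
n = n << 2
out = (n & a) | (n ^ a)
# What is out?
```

Trace:
`n = 14` → n = 14
`a = 18` → a = 18
`n = n << 2` → n = 56
`out = (n & a) | (n ^ a)` → out = 58
So out = 58

Answer: 58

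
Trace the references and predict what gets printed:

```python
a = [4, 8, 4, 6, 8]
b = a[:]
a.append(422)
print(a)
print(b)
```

Key concept: slice [:] creates copy.
Step by step:
`a = [4, 8, 4, 6, 8]` → a = [4, 8, 4, 6, 8]
`b = a[:]` → b = [4, 8, 4, 6, 8]
`a.append(422)` → a = [4, 8, 4, 6, 8, 422]
`print(a)` → prints [4, 8, 4, 6, 8, 422]
`print(b)` → prints [4, 8, 4, 6, 8]

Answer:
[4, 8, 4, 6, 8, 422]
[4, 8, 4, 6, 8]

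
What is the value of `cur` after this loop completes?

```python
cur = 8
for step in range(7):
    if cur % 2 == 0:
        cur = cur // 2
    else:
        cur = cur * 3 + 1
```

Collatz-style transformation from 8
`cur` takes the values: 8 → 4 → 2 → 1 → 4 → 2 → 1 → 4

Answer: 4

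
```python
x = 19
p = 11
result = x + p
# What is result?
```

Trace:
`x = 19` → x = 19
`p = 11` → p = 11
`result = x + p` → result = 30
So result = 30

Answer: 30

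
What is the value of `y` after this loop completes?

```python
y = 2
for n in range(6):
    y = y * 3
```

Multiply by 3, 6 times: 2 * 3^6 = 1458
`y` takes the values: 2 → 6 → 18 → 54 → 162 → 486 → 1458

Answer: 1458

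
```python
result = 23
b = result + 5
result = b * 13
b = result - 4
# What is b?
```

Trace:
`result = 23` → result = 23
`b = result + 5` → b = 28
`result = b * 13` → result = 364
`b = result - 4` → b = 360
So b = 360

Answer: 360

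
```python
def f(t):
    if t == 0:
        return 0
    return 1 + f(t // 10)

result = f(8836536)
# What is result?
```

Count of digits of 8836536: 7

Answer: 7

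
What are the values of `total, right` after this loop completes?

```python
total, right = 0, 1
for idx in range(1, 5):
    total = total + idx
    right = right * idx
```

Sum and factorial of 1 to 4
`total, right` takes the values: (0, 1) → (1, 1) → (3, 1) → (3, 2) → (6, 2) → (6, 6) → (10, 6) → (10, 24)

Answer: 10, 24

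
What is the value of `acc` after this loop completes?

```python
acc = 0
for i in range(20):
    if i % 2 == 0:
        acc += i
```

Sum of even numbers 0 to 19
`acc` takes the values: 0 → 2 → 6 → 12 → 20 → 30 → 42 → 56 → 72 → 90

Answer: 90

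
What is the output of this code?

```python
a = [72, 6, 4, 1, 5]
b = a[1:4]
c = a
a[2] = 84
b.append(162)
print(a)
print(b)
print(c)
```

Key concept: slice vs alias.
Step by step:
`a = [72, 6, 4, 1, 5]` → a = [72, 6, 4, 1, 5]
`b = a[1:4]` → b = [6, 4, 1]
`c = a` → c = [72, 6, 4, 1, 5] (same object as a)
`a[2] = 84` → a = [72, 6, 84, 1, 5] (same object as c); c = [72, 6, 84, 1, 5] (same object as a)
`b.append(162)` → b = [6, 4, 1, 162]
`print(a)` → prints [72, 6, 84, 1, 5]
`print(b)` → prints [6, 4, 1, 162]
`print(c)` → prints [72, 6, 84, 1, 5]

Answer:
[72, 6, 84, 1, 5]
[6, 4, 1, 162]
[72, 6, 84, 1, 5]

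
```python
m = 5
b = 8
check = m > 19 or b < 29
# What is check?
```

Trace:
`m = 5` → m = 5
`b = 8` → b = 8
`check = m > 19 or b < 29` → check = True
So check = True

Answer: True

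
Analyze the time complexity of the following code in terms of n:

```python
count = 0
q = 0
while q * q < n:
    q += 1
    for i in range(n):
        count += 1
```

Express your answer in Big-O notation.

Each loop level contributes: √n × n. Multiplying the contributions gives O(n√n).

Answer: O(n√n)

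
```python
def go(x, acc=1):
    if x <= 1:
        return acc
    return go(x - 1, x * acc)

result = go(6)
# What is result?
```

Accumulator trace (n, acc): (6, 1) -> (5, 6) -> (4, 30) -> (3, 120) -> (2, 360) -> (1, 720) -> return 720

Answer: 720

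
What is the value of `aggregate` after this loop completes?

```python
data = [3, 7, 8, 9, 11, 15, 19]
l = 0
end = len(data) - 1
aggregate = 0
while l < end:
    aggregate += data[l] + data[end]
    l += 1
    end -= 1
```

Sum of pairs from ends
`aggregate` takes the values: 0 → 22 → 44 → 63

Answer: 63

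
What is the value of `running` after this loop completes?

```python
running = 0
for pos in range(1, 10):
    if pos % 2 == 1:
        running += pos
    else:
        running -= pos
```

Add odd, subtract even
`running` takes the values: 0 → 1 → -1 → 2 → -2 → 3 → -3 → 4 → -4 → 5

Answer: 5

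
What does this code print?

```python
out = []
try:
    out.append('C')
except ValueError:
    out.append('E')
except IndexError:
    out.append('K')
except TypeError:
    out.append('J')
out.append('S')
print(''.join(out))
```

Execution trace: 'C' (try body, no exception) → 'S' (after the try/except). Output: CS

Answer: CS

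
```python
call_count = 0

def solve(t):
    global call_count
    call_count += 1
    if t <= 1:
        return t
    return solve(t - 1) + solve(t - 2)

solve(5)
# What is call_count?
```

Calls(t) = 1 + Calls(t-1) + Calls(t-2); Calls(0)=Calls(1)=1. For t=5 this gives 15.

Answer: 15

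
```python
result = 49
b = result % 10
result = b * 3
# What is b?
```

Trace:
`result = 49` → result = 49
`b = result % 10` → b = 9
`result = b * 3` → result = 27
So b = 9

Answer: 9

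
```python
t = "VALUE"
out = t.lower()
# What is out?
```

Trace:
`t = "VALUE"` → t = 'VALUE'
`out = t.lower()` → out = 'value'
So out = 'value'

Answer: 'value'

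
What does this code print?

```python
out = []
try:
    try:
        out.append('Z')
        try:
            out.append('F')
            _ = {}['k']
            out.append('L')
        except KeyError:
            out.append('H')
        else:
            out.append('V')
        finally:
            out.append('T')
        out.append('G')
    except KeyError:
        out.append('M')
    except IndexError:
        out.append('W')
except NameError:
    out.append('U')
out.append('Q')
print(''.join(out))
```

Execution trace: 'Z' (try body) → 'F' (inner try body) → 'H' (inner except KeyError) → 'T' (inner finally) → 'G' (try body, no exception) → 'Q' (after the try/except). Output: ZFHTGQ

Answer: ZFHTGQ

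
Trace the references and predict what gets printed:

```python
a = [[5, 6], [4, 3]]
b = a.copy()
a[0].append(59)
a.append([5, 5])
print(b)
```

Key concept: shallow copy with nested lists.
Step by step:
`a = [[5, 6], [4, 3]]` → a = [[5, 6], [4, 3]]
`b = a.copy()` → b = [[5, 6], [4, 3]]
`a[0].append(59)` → a = [[5, 6, 59], [4, 3]]; b = [[5, 6, 59], [4, 3]]
`a.append([5, 5])` → a = [[5, 6, 59], [4, 3], [5, 5]]
`print(b)` → prints [[5, 6, 59], [4, 3]]

Answer: [[5, 6, 59], [4, 3]]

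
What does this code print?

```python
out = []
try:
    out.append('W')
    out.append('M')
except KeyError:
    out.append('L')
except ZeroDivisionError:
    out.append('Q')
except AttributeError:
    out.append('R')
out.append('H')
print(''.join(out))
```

Execution trace: 'W' (try body) → 'M' (try body, no exception) → 'H' (after the try/except). Output: WMH

Answer: WMH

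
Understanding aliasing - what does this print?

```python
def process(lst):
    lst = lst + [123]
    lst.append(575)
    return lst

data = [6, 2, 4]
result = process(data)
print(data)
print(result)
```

Key concept: rebinding parameter vs mutation.
Step by step:
`data = [6, 2, 4]` → data = [6, 2, 4]
`result = process(data)` → result = [6, 2, 4, 123, 575]
`print(data)` → prints [6, 2, 4]
`print(result)` → prints [6, 2, 4, 123, 575]

Answer:
[6, 2, 4]
[6, 2, 4, 123, 575]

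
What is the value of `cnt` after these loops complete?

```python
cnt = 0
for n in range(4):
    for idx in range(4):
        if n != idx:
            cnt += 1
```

4² - 4 (exclude diagonal)
`cnt` takes the values: 0 → 1 → 2 → 3 → 4 → 5 → 6 → 7 → 8 → 9 → 10 → 11 → 12

Answer: 12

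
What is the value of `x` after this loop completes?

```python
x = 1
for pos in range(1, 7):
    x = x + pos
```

Start at 1, add 1 through 6
`x` takes the values: 1 → 2 → 4 → 7 → 11 → 16 → 22

Answer: 22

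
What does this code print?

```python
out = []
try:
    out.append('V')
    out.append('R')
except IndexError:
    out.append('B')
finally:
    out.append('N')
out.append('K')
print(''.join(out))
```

Execution trace: 'V' (try body) → 'R' (try body, no exception) → 'N' (finally) → 'K' (after the try/except). Output: VRNK

Answer: VRNK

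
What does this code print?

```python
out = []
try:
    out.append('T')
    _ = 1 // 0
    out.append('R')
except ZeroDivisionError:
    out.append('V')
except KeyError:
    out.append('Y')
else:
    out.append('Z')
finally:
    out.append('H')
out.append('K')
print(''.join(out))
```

Execution trace: 'T' (try body) → 'V' (except ZeroDivisionError) → 'H' (finally) → 'K' (after the try/except). Output: TVHK

Answer: TVHK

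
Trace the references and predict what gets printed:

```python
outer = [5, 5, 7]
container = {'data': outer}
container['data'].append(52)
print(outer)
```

Key concept: dict holds reference to list.
Step by step:
`outer = [5, 5, 7]` → outer = [5, 5, 7]
`container = {'data': outer}` → container = {'data': [5, 5, 7]}
`container['data'].append(52)` → outer = [5, 5, 7, 52]; container = {'data': [5, 5, 7, 52]}
`print(outer)` → prints [5, 5, 7, 52]

Answer: [5, 5, 7, 52]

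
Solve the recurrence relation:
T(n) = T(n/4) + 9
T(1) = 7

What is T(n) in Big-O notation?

Each step divides n by 4 and adds 9. After log_4(n) steps we reach T(1)=7. So T(n) = 9·log_4(n) + 7 = O(log n).

Answer: O(log n)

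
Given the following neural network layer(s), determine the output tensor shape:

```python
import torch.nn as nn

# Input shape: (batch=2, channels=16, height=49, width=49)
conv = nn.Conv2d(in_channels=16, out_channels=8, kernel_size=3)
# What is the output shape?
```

Input: (2, 16, 49, 49) -> Output: (2, 8, 47, 47)

Answer: (2, 8, 47, 47)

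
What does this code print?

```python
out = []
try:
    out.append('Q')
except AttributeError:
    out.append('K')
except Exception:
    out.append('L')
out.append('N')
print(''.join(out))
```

Execution trace: 'Q' (try body, no exception) → 'N' (after the try/except). Output: QN

Answer: QN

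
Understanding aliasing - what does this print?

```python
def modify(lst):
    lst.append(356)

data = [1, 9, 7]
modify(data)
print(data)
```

Key concept: function modifies passed list.
Step by step:
`data = [1, 9, 7]` → data = [1, 9, 7]
`modify(data)` → data = [1, 9, 7, 356]
`print(data)` → prints [1, 9, 7, 356]

Answer: [1, 9, 7, 356]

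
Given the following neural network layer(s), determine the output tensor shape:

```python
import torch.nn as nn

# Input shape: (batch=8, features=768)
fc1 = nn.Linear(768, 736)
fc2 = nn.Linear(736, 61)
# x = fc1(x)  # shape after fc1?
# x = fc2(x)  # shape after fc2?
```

Input: (8, 768) -> after fc1: (8, 736) -> Output: (8, 61)

Answer: (8, 61)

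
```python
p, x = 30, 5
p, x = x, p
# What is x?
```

Trace:
`p, x = 30, 5` → p = 30; x = 5
`p, x = x, p` → p = 5; x = 30
So x = 30

Answer: 30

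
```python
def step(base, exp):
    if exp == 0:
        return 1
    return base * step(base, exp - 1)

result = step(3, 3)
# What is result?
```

step(3, 3) = 3 * 3 * 3 = 27

Answer: 27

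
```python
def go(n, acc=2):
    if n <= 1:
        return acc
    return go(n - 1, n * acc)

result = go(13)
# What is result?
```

Accumulator trace (n, acc): (13, 2) -> (12, 26) -> (11, 312) -> (10, 3432) -> (9, 34320) -> (8, 308880) -> (7, 2471040) -> (6, 17297280) -> (5, 103783680) -> (4, 518918400) -> (3, 2075673600) -> (2, 6227020800) -> (1, 12454041600) -> return 12454041600

Answer: 12454041600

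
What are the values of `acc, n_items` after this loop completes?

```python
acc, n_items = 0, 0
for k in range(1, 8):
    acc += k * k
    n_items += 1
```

Sum of squares and count
`acc, n_items` takes the values: (0, 0) → (1, 0) → (1, 1) → (5, 1) → (5, 2) → (14, 2) → (14, 3) → (30, 3) → (30, 4) → (55, 4) → (55, 5) → (91, 5) → (91, 6) → (140, 6) → (140, 7)

Answer: 140, 7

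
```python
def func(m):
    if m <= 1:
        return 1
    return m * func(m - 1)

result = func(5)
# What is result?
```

func(5) = 5 * 4 * 3 * 2 * 1 = 120

Answer: 120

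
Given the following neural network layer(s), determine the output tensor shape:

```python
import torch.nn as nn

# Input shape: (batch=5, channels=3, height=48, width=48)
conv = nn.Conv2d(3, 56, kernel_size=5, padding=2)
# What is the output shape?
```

Input: (5, 3, 48, 48) -> Output: (5, 56, 48, 48)

Answer: (5, 56, 48, 48)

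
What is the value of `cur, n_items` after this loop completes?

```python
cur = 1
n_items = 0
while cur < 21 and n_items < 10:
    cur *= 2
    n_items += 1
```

Double until >= 21 or 10 iterations
`cur, n_items` takes the values: (1, 0) → (2, 0) → (2, 1) → (4, 1) → (4, 2) → (8, 2) → (8, 3) → (16, 3) → (16, 4) → (32, 4) → (32, 5)

Answer: 32, 5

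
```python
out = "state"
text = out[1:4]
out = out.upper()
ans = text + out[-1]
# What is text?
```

Trace:
`out = "state"` → out = 'state'
`text = out[1:4]` → text = 'tat'
`out = out.upper()` → out = 'STATE'
`ans = text + out[-1]` → ans = 'tatE'
So text = 'tat'

Answer: 'tat'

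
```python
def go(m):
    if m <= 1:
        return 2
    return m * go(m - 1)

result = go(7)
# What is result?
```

go(7) = 7 * 6 * 5 * 4 * 3 * 2 * 2 = 10080

Answer: 10080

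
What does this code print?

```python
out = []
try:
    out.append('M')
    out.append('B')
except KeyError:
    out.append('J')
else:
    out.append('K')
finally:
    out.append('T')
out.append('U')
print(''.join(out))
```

Execution trace: 'M' (try body) → 'B' (try body, no exception) → 'K' (else) → 'T' (finally) → 'U' (after the try/except). Output: MBKTU

Answer: MBKTU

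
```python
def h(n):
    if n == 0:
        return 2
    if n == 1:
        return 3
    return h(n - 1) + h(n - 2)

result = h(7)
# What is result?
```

Build up from base cases: h(0)=2, h(1)=3, h(2)=5, h(3)=8, h(4)=13, h(5)=21, h(6)=34, ..., h(7)=55

Answer: 55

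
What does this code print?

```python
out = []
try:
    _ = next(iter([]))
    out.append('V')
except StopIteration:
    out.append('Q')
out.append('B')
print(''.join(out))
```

Execution trace: 'Q' (except StopIteration) → 'B' (after the try/except). Output: QB

Answer: QB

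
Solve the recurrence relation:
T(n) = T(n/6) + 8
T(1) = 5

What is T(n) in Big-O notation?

Each step divides n by 6 and adds 8. After log_6(n) steps we reach T(1)=5. So T(n) = 8·log_6(n) + 5 = O(log n).

Answer: O(log n)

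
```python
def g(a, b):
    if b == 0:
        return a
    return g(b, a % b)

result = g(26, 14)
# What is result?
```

g(26, 14) -> g(14, 12) -> g(12, 2) -> g(2, 0) -> 2

Answer: 2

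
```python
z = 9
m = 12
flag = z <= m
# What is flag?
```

Trace:
`z = 9` → z = 9
`m = 12` → m = 12
`flag = z <= m` → flag = True
So flag = True

Answer: True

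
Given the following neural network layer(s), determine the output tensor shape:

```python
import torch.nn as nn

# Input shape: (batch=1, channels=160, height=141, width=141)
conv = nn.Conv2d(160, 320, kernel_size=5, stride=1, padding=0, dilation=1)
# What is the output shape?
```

Input: (1, 160, 141, 141) -> Output: (1, 320, 137, 137)

Answer: (1, 320, 137, 137)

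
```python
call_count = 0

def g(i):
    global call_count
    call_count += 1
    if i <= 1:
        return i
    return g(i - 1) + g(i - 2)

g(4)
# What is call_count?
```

Calls(i) = 1 + Calls(i-1) + Calls(i-2); Calls(0)=Calls(1)=1. For i=4 this gives 9.

Answer: 9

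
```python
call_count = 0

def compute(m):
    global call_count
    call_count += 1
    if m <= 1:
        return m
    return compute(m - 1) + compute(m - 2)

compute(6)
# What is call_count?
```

Calls(m) = 1 + Calls(m-1) + Calls(m-2); Calls(0)=Calls(1)=1. For m=6 this gives 25.

Answer: 25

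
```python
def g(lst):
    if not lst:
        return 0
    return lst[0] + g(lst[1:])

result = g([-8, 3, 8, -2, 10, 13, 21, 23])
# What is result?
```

(-8) + 3 + 8 + (-2) + 10 + 13 + 21 + 23 + 0 = 68

Answer: 68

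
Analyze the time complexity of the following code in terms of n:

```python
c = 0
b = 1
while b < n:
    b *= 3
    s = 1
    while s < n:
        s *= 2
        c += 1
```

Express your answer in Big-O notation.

Each loop level contributes: log n × log n. Multiplying the contributions gives O(log² n).

Answer: O(log² n)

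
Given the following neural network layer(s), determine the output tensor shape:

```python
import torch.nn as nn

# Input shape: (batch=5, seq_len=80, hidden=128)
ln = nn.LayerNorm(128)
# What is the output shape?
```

Input: (5, 80, 128) -> Output: (5, 80, 128)

Answer: (5, 80, 128)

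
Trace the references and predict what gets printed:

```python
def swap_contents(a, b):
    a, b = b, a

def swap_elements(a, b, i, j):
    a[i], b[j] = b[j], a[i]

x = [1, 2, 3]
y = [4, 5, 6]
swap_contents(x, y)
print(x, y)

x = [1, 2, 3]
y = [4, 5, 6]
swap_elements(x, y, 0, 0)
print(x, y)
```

Key concept: parameter rebinding vs mutation.
Step by step:
`x = [1, 2, 3]` → x = [1, 2, 3]
`y = [4, 5, 6]` → y = [4, 5, 6]
`swap_contents(x, y)` → no visible change to tracked variables
`print(x, y)` → prints [1, 2, 3] [4, 5, 6]
`x = [1, 2, 3]` → x = [1, 2, 3]
`y = [4, 5, 6]` → y = [4, 5, 6]
`swap_elements(x, y, 0, 0)` → x = [4, 2, 3]; y = [1, 5, 6]
`print(x, y)` → prints [4, 2, 3] [1, 5, 6]

Answer:
[1, 2, 3] [4, 5, 6]
[4, 2, 3] [1, 5, 6]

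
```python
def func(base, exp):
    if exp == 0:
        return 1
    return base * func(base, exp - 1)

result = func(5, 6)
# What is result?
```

func(5, 6) = 5 * 5 * 5 * 5 * 5 * 5 = 15625

Answer: 15625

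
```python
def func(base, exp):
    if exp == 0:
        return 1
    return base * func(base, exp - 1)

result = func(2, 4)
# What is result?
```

func(2, 4) = 2 * 2 * 2 * 2 = 16

Answer: 16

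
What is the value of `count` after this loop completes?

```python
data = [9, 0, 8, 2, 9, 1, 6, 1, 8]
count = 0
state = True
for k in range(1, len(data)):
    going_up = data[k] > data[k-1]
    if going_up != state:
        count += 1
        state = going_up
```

Count direction changes in [9, 0, 8, 2, 9, 1, 6, 1, 8]
`count` takes the values: 0 → 1 → 2 → 3 → 4 → 5 → 6 → 7 → 8

Answer: 8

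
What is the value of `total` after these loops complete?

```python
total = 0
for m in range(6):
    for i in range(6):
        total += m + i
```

Sum of all m+i for m,i in 6x6
`total` takes the values: 0 → 1 → 3 → 6 → 10 → 15 → 16 → 18 → 21 → 25 → 30 → 36 → 38 → 41 → 45 → 50 → 56 → 63 → 66 → 70 → 75 → 81 → 88 → 96 → 100 → 105 → 111 → 118 → 126 → 135 → 140 → 146 → 153 → 161 → 170 → 180

Answer: 180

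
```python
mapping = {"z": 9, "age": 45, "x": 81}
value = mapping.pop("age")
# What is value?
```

Trace:
`mapping = {"z": 9, "age": 45, "x": 81}` → mapping = {'z': 9, 'age': 45, 'x': 81}
`value = mapping.pop("age")` → mapping = {'z': 9, 'x': 81}; value = 45
So value = 45

Answer: 45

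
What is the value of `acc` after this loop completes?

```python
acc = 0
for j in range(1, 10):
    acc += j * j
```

Sum of squares 1² to 9² = 285
`acc` takes the values: 0 → 1 → 5 → 14 → 30 → 55 → 91 → 140 → 204 → 285

Answer: 285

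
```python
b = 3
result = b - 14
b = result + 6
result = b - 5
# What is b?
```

Trace:
`b = 3` → b = 3
`result = b - 14` → result = -11
`b = result + 6` → b = -5
`result = b - 5` → result = -10
So b = -5

Answer: -5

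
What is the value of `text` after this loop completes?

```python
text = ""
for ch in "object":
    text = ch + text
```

Reverse 'object'
`text` takes the values: "" → "o" → "bo" → "jbo" → "ejbo" → "cejbo" → "tcejbo"

Answer: "tcejbo"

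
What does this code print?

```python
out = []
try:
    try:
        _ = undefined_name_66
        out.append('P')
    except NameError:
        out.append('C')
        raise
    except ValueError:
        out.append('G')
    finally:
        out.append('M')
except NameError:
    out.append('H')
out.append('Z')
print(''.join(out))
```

Execution trace: 'C' (inner except NameError) → 'M' (inner finally) → 'H' (outer except NameError) → 'Z' (after the try/except). Output: CMHZ

Answer: CMHZ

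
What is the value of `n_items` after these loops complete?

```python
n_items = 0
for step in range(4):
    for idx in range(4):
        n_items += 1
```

4 * 4 = 16
`n_items` takes the values: 0 → 1 → 2 → 3 → 4 → 5 → 6 → 7 → 8 → 9 → 10 → 11 → 12 → 13 → 14 → 15 → 16

Answer: 16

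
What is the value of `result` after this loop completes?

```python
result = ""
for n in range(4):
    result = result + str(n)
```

Concatenate digits 0 to 3
`result` takes the values: "" → "0" → "01" → "012" → "0123"

Answer: "0123"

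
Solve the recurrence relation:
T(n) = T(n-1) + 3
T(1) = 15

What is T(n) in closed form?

Unrolling: T(n) = T(1) + 3·(n-1) = 15 + 3(n-1) = 3n + 12.

Answer: T(n) = 3n + 12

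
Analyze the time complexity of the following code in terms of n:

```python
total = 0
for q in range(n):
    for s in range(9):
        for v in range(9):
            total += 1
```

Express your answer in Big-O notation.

Each loop level contributes: n × 1 × 1. Multiplying the contributions gives O(n).

Answer: O(n)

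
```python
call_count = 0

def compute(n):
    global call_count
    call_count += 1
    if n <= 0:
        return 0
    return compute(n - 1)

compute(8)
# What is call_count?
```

Linear recursion stepping by 1: 9 calls from n=8 down to ≤0.

Answer: 9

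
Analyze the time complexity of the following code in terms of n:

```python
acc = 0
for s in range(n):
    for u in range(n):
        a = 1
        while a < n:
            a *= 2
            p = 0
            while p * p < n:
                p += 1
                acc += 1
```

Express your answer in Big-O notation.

Each loop level contributes: n × n × log n × √n. Multiplying the contributions gives O(n^2√n log n).

Answer: O(n^2√n log n)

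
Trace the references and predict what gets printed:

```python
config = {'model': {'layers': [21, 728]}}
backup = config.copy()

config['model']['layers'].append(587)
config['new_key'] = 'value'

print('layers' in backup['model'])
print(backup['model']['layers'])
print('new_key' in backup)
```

Key concept: shallow copy gotcha with nested dict.
Step by step:
`config = {'model': {'layers': [21, 728]}}` → config = {'model': {'layers': [21, 728]}}
`backup = config.copy()` → backup = {'model': {'layers': [21, 728]}}
`config['model']['layers'].append(587)` → config = {'model': {'layers': [21, 728, 587]}}; backup = {'model': {'layers': [21, 728, 587]}}
`config['new_key'] = 'value'` → config = {'model': {'layers': [21, 728, 587]}, 'new_key': 'value'}
`print('layers' in backup['model'])` → prints True
`print(backup['model']['layers'])` → prints [21, 728, 587]
`print('new_key' in backup)` → prints False

Answer:
True
[21, 728, 587]
False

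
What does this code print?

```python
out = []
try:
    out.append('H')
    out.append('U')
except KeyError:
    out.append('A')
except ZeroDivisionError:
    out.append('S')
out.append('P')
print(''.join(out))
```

Execution trace: 'H' (try body) → 'U' (try body, no exception) → 'P' (after the try/except). Output: HUP

Answer: HUP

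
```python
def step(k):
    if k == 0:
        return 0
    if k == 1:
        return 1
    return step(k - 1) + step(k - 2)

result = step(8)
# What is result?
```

Build up from base cases: step(0)=0, step(1)=1, step(2)=1, step(3)=2, step(4)=3, step(5)=5, step(6)=8, ..., step(8)=21

Answer: 21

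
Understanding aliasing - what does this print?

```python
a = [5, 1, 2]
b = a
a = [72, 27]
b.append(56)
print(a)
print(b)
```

Key concept: rebinding vs mutation: a is rebound to a new list, b still points at the original.
Step by step:
`a = [5, 1, 2]` → a = [5, 1, 2]
`b = a` → b = [5, 1, 2] (same object as a)
`a = [72, 27]` → a = [72, 27]
`b.append(56)` → b = [5, 1, 2, 56]
`print(a)` → prints [72, 27]
`print(b)` → prints [5, 1, 2, 56]

Answer:
[72, 27]
[5, 1, 2, 56]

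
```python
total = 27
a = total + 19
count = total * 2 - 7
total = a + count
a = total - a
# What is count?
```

Trace:
`total = 27` → total = 27
`a = total + 19` → a = 46
`count = total * 2 - 7` → count = 47
`total = a + count` → total = 93
`a = total - a` → a = 47
So count = 47

Answer: 47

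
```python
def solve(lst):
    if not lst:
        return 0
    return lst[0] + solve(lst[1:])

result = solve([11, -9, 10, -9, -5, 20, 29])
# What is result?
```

11 + (-9) + 10 + (-9) + (-5) + 20 + 29 + 0 = 47

Answer: 47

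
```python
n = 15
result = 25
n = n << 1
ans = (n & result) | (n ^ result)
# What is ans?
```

Trace:
`n = 15` → n = 15
`result = 25` → result = 25
`n = n << 1` → n = 30
`ans = (n & result) | (n ^ result)` → ans = 31
So ans = 31

Answer: 31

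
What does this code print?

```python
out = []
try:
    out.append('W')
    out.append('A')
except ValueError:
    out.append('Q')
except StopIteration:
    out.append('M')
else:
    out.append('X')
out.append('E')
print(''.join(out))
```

Execution trace: 'W' (try body) → 'A' (try body, no exception) → 'X' (else) → 'E' (after the try/except). Output: WAXE

Answer: WAXE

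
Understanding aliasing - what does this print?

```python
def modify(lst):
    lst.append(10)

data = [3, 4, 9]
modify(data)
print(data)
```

Key concept: function modifies passed list.
Step by step:
`data = [3, 4, 9]` → data = [3, 4, 9]
`modify(data)` → data = [3, 4, 9, 10]
`print(data)` → prints [3, 4, 9, 10]

Answer: [3, 4, 9, 10]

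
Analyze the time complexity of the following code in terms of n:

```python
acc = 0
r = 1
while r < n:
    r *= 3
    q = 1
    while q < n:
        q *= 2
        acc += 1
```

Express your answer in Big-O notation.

Each loop level contributes: log n × log n. Multiplying the contributions gives O(log² n).

Answer: O(log² n)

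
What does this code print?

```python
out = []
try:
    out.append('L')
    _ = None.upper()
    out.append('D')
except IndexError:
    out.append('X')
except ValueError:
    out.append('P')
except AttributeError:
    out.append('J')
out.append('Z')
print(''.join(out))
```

Execution trace: 'L' (try body) → 'J' (except AttributeError) → 'Z' (after the try/except). Output: LJZ

Answer: LJZ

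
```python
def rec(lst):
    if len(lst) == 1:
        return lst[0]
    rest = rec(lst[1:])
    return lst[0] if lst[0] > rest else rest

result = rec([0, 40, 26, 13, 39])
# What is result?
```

Recursive max over [0, 40, 26, 13, 39] = 40

Answer: 40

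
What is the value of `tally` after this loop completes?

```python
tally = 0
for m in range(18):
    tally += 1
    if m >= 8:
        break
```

Loop breaks when m reaches 8, tally is 9
`tally` takes the values: 0 → 1 → 2 → 3 → 4 → 5 → 6 → 7 → 8 → 9

Answer: 9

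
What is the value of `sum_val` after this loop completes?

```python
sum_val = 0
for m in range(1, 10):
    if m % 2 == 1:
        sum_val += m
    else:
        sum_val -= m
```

Add odd, subtract even
`sum_val` takes the values: 0 → 1 → -1 → 2 → -2 → 3 → -3 → 4 → -4 → 5

Answer: 5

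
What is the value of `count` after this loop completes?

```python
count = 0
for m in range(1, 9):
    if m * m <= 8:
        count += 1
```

Count numbers where m² ≤ 8
`count` takes the values: 0 → 1 → 2

Answer: 2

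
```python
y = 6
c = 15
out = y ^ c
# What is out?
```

Trace:
`y = 6` → y = 6
`c = 15` → c = 15
`out = y ^ c` → out = 9
So out = 9

Answer: 9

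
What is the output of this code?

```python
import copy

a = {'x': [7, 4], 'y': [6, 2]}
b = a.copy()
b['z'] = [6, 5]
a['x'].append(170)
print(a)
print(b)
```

Key concept: shallow copy of dict with mutable values.
Step by step:
`a = {'x': [7, 4], 'y': [6, 2]}` → a = {'x': [7, 4], 'y': [6, 2]}
`b = a.copy()` → b = {'x': [7, 4], 'y': [6, 2]}
`b['z'] = [6, 5]` → b = {'x': [7, 4], 'y': [6, 2], 'z': [6, 5]}
`a['x'].append(170)` → a = {'x': [7, 4, 170], 'y': [6, 2]}; b = {'x': [7, 4, 170], 'y': [6, 2], 'z': [6, 5]}
`print(a)` → prints {'x': [7, 4, 170], 'y': [6, 2]}
`print(b)` → prints {'x': [7, 4, 170], 'y': [6, 2], 'z': [6, 5]}

Answer:
{'x': [7, 4, 170], 'y': [6, 2]}
{'x': [7, 4, 170], 'y': [6, 2], 'z': [6, 5]}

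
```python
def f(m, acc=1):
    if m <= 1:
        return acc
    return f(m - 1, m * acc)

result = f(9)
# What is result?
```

Accumulator trace (n, acc): (9, 1) -> (8, 9) -> (7, 72) -> (6, 504) -> (5, 3024) -> (4, 15120) -> (3, 60480) -> (2, 181440) -> (1, 362880) -> return 362880

Answer: 362880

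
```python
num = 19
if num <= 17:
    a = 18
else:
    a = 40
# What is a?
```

Trace:
`num = 19` → num = 19
`if num <= 17: ...` → num <= 17 is False, take else branch → a = 40
So a = 40

Answer: 40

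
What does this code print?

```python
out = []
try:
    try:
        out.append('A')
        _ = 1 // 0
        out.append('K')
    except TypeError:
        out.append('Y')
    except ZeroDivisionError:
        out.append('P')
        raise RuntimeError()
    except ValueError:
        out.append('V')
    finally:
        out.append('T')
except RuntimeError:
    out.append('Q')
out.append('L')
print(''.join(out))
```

Execution trace: 'A' (inner try body) → 'P' (inner except ZeroDivisionError) → 'T' (inner finally) → 'Q' (outer except RuntimeError) → 'L' (after the try/except). Output: APTQL

Answer: APTQL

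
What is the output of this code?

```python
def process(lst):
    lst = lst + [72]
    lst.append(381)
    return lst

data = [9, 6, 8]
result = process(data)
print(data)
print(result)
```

Key concept: rebinding parameter vs mutation.
Step by step:
`data = [9, 6, 8]` → data = [9, 6, 8]
`result = process(data)` → result = [9, 6, 8, 72, 381]
`print(data)` → prints [9, 6, 8]
`print(result)` → prints [9, 6, 8, 72, 381]

Answer:
[9, 6, 8]
[9, 6, 8, 72, 381]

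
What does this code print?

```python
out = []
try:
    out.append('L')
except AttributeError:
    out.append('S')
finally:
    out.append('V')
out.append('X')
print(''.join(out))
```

Execution trace: 'L' (try body, no exception) → 'V' (finally) → 'X' (after the try/except). Output: LVX

Answer: LVX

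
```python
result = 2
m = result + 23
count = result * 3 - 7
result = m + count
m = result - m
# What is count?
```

Trace:
`result = 2` → result = 2
`m = result + 23` → m = 25
`count = result * 3 - 7` → count = -1
`result = m + count` → result = 24
`m = result - m` → m = -1
So count = -1

Answer: -1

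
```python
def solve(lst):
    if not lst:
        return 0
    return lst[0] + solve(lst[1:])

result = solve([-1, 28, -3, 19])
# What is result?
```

(-1) + 28 + (-3) + 19 + 0 = 43

Answer: 43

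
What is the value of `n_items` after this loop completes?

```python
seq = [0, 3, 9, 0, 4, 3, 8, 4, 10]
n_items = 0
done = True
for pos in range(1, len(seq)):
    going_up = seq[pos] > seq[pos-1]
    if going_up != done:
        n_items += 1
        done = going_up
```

Count direction changes in [0, 3, 9, 0, 4, 3, 8, 4, 10]
`n_items` takes the values: 0 → 1 → 2 → 3 → 4 → 5 → 6

Answer: 6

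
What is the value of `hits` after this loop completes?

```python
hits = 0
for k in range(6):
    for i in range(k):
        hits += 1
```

Triangle number: 0+1+2+...+5
`hits` takes the values: 0 → 1 → 2 → 3 → 4 → 5 → 6 → 7 → 8 → 9 → 10 → 11 → 12 → 13 → 14 → 15

Answer: 15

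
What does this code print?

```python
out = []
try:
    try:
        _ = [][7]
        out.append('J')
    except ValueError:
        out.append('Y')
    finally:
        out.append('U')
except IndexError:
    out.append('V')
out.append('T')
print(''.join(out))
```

Execution trace: 'U' (finally) → 'V' (outer except IndexError) → 'T' (after the try/except). Output: UVT

Answer: UVT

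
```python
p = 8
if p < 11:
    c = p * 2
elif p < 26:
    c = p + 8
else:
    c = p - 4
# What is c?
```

Trace:
`p = 8` → p = 8
`if p < 11: ...` → p < 11 is True → c = 16
So c = 16

Answer: 16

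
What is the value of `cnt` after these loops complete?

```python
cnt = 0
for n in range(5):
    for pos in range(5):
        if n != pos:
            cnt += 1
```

5² - 5 (exclude diagonal)
`cnt` takes the values: 0 → 1 → 2 → 3 → 4 → 5 → 6 → 7 → 8 → 9 → 10 → 11 → 12 → 13 → 14 → 15 → 16 → 17 → 18 → 19 → 20

Answer: 20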